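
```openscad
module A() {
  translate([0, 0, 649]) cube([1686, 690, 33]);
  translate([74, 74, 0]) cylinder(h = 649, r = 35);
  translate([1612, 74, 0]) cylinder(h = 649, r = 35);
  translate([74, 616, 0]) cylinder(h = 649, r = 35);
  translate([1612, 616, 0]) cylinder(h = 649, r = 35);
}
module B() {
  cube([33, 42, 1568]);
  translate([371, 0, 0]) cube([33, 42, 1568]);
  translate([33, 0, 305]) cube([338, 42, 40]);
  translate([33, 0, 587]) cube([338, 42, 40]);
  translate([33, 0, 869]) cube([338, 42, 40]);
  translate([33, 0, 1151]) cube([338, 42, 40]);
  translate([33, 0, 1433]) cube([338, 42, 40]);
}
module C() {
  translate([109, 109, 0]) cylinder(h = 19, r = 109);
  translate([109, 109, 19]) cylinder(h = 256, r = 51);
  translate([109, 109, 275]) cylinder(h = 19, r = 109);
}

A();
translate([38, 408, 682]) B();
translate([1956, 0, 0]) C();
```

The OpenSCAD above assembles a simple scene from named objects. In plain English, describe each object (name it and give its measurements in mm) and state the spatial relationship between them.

A is a rectangular dining table. The top is 1686×690×33 mm with its upper surface at z = 682 mm. It stands on four round legs of 70 mm diameter, each leg's bounding box inset 39 mm from the nearest pair of top edges, running from the floor to the underside of the top.

B is a straight ladder. Two 33×42 mm vertical rails, 1568 mm tall, stand 404 mm apart (outside-to-outside) with their front faces coplanar on the −y side. 5 rungs, each 42 mm deep and 40 mm tall, span between the inner faces of the rails, front faces flush with the rails. The lowest rung's underside is at z = 305 mm and rungs are spaced 282 mm apart (underside to underside).

C is a spool: two coaxial disc flanges of radius 109 mm and thickness 19 mm, joined by a core cylinder of radius 51 mm and height 256 mm. The lower flange rests on z = 0 and the three cylinders share a vertical axis.

The ladder is on top of the table. The spool is on the floor beside the table on its +x side.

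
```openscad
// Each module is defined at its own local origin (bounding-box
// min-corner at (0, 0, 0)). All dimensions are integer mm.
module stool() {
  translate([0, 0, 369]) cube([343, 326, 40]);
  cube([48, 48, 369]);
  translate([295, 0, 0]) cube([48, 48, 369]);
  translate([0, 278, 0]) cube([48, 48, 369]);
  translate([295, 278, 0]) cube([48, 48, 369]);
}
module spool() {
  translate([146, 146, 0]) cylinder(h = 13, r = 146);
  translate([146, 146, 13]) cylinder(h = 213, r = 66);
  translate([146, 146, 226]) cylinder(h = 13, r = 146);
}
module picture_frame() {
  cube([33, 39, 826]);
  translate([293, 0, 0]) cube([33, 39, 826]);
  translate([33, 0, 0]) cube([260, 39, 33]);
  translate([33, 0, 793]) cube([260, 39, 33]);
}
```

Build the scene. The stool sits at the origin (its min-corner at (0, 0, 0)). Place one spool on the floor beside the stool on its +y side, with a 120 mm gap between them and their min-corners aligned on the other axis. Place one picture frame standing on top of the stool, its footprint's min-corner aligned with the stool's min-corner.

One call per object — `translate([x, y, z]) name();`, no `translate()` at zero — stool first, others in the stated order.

stool();
translate([0, 446, 0]) spool();
translate([0, 0, 409]) picture_frame();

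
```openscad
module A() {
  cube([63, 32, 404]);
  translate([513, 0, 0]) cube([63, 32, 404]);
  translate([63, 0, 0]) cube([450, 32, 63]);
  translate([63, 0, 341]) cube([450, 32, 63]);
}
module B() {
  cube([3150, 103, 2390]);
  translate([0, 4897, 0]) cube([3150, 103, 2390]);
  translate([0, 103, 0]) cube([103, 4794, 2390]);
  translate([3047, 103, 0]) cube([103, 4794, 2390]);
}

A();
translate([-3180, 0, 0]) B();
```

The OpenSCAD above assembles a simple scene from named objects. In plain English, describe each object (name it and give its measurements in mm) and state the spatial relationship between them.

A is a rectangular picture frame lying in the x–z plane (depth along y). The opening is 450 mm wide (x) by 278 mm tall (z), surrounded by a border 63 mm wide on all four sides. The frame is 32 mm deep and is made of two full-height vertical stiles with two horizontal rails fitted between them.

B is a box-shaped house frame (walls only): outside footprint 3150×5000 mm, wall height 2390 mm, wall thickness 103 mm. The two y-facing walls run the full x-width; the two x-facing walls fit between the inner faces of the y-facing walls.

The house frame is on the floor beside the picture frame on its −x side.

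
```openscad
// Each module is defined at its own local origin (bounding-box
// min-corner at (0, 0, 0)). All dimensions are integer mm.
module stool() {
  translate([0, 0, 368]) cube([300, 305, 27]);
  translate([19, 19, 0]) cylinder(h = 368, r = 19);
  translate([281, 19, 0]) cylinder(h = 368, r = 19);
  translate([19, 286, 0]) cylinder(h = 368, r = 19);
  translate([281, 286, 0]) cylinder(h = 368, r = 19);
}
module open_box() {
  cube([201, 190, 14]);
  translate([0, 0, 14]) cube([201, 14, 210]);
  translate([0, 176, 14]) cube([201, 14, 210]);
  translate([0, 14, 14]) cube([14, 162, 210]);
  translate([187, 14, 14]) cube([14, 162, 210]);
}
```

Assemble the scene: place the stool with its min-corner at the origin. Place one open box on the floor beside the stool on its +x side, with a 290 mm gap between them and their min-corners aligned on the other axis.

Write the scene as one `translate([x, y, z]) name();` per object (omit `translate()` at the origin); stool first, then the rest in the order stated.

stool();
translate([590, 0, 0]) open_box();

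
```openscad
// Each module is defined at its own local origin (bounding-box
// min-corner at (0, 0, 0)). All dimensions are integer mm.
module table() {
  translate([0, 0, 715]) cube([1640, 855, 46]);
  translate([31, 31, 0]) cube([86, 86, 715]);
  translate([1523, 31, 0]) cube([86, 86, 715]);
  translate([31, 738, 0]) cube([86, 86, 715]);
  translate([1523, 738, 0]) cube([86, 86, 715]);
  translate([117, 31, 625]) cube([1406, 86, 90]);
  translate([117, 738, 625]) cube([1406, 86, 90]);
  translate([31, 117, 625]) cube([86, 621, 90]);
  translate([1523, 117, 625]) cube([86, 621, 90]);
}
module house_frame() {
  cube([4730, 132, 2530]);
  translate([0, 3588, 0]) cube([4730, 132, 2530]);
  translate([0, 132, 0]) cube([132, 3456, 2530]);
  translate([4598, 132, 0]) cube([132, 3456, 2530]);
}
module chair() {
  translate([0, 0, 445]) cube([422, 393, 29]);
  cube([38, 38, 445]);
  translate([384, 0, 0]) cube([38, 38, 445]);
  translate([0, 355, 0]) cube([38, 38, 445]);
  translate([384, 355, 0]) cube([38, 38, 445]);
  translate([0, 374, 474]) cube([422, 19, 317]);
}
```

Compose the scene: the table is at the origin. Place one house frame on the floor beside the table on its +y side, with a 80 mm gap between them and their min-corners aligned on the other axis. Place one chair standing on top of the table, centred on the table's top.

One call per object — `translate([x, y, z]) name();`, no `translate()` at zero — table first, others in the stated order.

table();
translate([0, 935, 0]) house_frame();
translate([609, 231, 761]) chair();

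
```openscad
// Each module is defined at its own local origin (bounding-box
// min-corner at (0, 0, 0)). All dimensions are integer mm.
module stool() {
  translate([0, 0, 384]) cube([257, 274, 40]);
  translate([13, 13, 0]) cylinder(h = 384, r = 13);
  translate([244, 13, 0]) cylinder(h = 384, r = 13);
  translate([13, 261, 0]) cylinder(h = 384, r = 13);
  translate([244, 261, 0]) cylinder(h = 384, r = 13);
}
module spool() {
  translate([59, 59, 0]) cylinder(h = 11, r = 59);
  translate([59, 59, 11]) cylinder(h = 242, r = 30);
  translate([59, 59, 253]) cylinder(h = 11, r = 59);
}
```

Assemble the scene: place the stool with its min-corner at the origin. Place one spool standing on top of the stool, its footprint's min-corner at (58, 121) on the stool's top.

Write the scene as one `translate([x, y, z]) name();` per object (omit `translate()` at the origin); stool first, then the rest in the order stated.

stool();
translate([58, 121, 424]) spool();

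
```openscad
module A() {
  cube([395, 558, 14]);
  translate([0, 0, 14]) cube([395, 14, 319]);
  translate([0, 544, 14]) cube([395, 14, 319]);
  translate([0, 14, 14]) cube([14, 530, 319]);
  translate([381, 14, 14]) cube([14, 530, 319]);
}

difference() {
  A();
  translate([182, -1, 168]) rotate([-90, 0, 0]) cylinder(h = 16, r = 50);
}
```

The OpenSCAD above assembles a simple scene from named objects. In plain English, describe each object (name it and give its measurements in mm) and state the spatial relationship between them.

A is an open storage box with external size 395×558×333 mm and wall thickness 14 mm (the base is also 14 mm thick). The base covers the whole footprint; the four walls stand on the base, with the y-facing walls full-width and the x-facing walls fitting between their inner faces.

The open box has a circular hole of radius 50 mm through its front wall, centred at (x = 182, z = 168).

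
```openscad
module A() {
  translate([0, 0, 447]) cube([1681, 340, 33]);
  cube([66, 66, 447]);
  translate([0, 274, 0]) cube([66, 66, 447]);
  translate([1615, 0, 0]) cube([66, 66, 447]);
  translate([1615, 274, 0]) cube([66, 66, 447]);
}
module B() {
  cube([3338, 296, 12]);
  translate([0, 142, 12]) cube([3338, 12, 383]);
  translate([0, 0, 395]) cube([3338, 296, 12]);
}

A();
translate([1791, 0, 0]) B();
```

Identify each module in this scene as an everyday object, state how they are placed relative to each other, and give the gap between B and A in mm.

The I-beam's nearest face is 110 mm from the bench's +x face.

A is a bench. B is an I-beam. The I-beam is on the floor beside the bench on its +x side. The gap between the I-beam and the bench is 110 mm.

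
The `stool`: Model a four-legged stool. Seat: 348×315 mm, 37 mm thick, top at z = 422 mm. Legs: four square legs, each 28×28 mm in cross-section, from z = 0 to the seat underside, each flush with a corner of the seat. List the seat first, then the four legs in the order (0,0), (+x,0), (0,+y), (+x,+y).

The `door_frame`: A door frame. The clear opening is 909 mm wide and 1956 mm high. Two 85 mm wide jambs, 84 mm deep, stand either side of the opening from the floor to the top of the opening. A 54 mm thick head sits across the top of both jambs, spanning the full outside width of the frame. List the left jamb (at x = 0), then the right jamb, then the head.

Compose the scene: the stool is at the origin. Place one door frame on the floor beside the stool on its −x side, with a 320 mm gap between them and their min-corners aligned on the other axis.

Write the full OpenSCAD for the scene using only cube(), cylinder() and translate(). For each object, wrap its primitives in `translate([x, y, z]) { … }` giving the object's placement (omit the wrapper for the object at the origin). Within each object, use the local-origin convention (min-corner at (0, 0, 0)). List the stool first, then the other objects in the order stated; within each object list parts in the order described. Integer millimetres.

translate([0, 0, 385]) cube([348, 315, 37]);
cube([28, 28, 385]);
translate([320, 0, 0]) cube([28, 28, 385]);
translate([0, 287, 0]) cube([28, 28, 385]);
translate([320, 287, 0]) cube([28, 28, 385]);
translate([-1399, 0, 0]) {
  cube([85, 84, 1956]);
  translate([994, 0, 0]) cube([85, 84, 1956]);
  translate([0, 0, 1956]) cube([1079, 84, 54]);
}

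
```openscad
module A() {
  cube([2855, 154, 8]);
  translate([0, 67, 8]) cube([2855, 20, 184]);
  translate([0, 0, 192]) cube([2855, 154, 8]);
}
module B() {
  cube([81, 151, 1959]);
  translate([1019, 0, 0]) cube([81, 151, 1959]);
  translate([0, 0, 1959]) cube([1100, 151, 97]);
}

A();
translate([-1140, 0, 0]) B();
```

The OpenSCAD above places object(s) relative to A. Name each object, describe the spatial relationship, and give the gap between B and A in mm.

The door frame's nearest face is 40 mm from the I-beam's −x face.

A is an I-beam. B is a door frame. The door frame is on the floor beside the I-beam on its −x side. The gap between the door frame and the I-beam is 40 mm.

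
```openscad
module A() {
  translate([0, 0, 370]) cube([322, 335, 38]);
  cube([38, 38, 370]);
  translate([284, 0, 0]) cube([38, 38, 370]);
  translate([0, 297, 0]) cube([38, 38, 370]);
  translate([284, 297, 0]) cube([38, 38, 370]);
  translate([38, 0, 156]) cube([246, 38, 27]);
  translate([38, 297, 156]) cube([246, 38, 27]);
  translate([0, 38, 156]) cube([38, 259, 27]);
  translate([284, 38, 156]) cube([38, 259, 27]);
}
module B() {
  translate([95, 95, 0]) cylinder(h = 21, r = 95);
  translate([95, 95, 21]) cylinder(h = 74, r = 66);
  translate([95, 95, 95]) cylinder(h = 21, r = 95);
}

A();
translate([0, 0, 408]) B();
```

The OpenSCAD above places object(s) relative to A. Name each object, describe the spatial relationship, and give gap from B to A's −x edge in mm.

The spool's min-x is at 0; the stool's min-x is 0; gap = 0 mm.

A is a stool. B is a spool. The spool is on top of the stool. The gap from the spool to the stool's −x edge is 0 mm.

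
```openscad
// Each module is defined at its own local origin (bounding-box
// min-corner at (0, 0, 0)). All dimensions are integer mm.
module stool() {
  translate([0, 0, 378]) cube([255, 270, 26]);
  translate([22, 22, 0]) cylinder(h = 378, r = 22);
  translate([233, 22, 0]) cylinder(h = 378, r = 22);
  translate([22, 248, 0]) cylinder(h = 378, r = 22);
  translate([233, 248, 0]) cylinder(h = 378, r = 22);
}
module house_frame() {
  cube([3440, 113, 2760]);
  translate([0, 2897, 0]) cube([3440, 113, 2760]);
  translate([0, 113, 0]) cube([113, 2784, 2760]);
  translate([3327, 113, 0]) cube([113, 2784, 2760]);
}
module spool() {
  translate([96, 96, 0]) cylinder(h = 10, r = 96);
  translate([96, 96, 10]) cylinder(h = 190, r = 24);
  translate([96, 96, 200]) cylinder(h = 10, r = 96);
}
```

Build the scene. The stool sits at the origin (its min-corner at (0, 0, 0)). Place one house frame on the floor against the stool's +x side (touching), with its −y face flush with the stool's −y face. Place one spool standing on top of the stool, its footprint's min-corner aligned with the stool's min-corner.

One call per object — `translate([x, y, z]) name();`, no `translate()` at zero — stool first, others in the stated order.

stool();
translate([255, 0, 0]) house_frame();
translate([0, 0, 404]) spool();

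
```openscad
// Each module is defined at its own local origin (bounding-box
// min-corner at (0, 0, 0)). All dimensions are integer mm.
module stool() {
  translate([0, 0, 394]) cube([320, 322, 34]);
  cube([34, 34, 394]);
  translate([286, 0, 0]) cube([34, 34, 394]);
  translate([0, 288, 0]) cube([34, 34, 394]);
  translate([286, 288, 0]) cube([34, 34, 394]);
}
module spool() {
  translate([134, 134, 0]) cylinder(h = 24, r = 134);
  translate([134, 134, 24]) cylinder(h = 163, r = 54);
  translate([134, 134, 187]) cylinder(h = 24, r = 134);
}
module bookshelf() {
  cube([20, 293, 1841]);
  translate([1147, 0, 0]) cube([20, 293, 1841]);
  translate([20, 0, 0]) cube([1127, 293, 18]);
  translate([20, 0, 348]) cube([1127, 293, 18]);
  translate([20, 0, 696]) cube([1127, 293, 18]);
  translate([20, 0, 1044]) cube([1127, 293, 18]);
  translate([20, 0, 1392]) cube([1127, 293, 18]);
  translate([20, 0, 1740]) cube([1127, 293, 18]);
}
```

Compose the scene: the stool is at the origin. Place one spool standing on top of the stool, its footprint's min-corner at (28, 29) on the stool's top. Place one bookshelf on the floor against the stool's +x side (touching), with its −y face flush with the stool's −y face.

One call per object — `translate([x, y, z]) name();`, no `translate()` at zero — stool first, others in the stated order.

stool();
translate([28, 29, 428]) spool();
translate([320, 0, 0]) bookshelf();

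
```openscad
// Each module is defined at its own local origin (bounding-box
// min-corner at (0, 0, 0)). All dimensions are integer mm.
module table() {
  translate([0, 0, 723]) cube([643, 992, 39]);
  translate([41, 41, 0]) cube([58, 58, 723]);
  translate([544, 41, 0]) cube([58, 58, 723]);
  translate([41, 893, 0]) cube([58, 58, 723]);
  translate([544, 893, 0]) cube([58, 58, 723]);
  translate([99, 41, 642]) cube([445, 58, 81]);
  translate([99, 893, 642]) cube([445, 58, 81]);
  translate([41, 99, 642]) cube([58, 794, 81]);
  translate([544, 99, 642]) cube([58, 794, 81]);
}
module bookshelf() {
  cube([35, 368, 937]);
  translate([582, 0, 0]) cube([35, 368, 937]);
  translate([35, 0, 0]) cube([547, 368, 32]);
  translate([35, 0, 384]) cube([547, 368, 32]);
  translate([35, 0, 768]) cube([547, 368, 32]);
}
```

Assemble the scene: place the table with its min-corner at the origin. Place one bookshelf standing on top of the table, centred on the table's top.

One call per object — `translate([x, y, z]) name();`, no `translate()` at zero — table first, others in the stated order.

table();
translate([13, 312, 762]) bookshelf();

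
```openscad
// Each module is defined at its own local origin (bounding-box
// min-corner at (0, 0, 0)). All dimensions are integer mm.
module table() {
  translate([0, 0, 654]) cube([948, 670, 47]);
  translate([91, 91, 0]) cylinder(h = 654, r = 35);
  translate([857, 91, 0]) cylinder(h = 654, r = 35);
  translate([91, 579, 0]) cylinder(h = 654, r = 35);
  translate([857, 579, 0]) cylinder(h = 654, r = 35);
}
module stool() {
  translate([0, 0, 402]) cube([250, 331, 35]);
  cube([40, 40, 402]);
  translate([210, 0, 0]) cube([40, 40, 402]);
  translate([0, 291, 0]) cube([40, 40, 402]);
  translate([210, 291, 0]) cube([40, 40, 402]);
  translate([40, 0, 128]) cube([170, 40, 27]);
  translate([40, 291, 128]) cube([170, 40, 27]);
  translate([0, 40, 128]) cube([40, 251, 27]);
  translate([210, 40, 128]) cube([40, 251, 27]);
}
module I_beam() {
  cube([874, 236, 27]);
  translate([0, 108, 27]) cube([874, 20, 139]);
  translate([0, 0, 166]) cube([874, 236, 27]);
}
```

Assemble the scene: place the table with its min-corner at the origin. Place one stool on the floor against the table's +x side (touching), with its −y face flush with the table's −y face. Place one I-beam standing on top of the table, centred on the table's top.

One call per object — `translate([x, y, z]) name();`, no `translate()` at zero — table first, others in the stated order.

table();
translate([948, 0, 0]) stool();
translate([37, 217, 701]) I_beam();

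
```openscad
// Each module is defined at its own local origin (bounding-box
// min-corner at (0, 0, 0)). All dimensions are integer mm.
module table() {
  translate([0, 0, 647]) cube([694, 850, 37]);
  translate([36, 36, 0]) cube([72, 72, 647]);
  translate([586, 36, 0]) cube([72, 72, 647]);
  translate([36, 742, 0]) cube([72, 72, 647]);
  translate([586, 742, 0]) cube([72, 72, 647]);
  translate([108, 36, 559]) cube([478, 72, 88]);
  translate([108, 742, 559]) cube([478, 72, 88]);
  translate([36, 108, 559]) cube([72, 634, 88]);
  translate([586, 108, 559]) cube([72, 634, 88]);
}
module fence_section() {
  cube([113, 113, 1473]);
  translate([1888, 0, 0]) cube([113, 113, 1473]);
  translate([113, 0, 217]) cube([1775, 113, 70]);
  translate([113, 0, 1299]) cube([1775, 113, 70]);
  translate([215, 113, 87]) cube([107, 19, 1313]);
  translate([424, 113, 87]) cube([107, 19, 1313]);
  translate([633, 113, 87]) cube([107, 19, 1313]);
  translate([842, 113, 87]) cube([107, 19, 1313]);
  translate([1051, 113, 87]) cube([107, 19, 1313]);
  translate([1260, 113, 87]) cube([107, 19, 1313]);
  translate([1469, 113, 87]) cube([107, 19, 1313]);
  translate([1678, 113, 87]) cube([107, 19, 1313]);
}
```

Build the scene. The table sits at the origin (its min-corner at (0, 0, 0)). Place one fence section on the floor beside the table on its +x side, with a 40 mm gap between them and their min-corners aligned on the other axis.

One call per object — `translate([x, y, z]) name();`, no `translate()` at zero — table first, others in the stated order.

table();
translate([734, 0, 0]) fence_section();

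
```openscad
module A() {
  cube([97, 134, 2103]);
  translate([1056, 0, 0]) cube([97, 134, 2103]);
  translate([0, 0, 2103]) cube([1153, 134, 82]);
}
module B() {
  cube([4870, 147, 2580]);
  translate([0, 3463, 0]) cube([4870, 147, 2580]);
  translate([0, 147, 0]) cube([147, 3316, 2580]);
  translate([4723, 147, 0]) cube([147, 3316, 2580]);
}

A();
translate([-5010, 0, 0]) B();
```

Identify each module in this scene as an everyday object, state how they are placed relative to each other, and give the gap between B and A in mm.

The house frame's nearest face is 140 mm from the door frame's −x face.

A is a door frame. B is a house frame. The house frame is on the floor beside the door frame on its −x side. The gap between the house frame and the door frame is 140 mm.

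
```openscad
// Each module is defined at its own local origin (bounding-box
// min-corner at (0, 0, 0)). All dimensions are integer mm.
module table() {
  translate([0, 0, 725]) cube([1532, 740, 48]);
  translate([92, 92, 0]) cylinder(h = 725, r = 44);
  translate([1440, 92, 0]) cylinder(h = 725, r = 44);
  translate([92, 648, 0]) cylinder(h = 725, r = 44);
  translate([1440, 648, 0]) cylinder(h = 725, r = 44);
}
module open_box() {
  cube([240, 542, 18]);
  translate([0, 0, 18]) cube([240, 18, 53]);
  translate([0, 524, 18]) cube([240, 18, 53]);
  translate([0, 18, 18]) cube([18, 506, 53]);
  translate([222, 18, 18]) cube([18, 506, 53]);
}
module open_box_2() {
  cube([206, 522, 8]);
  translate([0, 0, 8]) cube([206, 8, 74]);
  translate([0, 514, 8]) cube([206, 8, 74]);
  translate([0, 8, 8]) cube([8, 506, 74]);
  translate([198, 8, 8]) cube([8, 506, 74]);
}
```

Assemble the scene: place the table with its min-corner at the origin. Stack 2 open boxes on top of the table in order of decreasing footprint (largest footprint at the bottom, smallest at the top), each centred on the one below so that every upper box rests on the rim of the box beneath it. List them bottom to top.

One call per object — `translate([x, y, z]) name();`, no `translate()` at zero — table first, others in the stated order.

table();
translate([646, 99, 773]) open_box();
translate([663, 109, 844]) open_box_2();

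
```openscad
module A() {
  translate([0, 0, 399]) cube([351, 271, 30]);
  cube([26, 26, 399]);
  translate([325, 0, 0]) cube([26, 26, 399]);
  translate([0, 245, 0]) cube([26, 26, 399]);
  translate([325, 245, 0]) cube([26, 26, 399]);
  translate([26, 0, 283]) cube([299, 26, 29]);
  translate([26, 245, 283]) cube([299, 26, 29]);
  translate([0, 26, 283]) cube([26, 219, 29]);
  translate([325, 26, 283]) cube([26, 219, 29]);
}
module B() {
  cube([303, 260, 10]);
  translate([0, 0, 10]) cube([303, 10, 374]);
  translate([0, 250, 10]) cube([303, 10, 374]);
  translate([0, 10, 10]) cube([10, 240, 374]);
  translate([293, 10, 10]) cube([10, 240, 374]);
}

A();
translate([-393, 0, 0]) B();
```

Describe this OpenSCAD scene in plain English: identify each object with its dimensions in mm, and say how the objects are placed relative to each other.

A is a four-legged stool. The seat is a 351×271×30 mm slab whose top surface is at z = 429 mm; four square legs, each 26×26 mm in cross-section, run from the floor (z = 0) to the underside of the seat, each flush with a corner of the seat. Four stretchers, 26 mm wide and 29 mm tall, connect adjacent legs with their undersides at z = 283 mm, each running between the inner faces of the legs it joins and aligned with the legs' outer faces on the other axis.

B is an open storage box with external size 303×260×384 mm and wall thickness 10 mm (the base is also 10 mm thick). The base covers the whole footprint; the four walls stand on the base, with the y-facing walls full-width and the x-facing walls fitting between their inner faces.

The open box is on the floor beside the stool on its −x side.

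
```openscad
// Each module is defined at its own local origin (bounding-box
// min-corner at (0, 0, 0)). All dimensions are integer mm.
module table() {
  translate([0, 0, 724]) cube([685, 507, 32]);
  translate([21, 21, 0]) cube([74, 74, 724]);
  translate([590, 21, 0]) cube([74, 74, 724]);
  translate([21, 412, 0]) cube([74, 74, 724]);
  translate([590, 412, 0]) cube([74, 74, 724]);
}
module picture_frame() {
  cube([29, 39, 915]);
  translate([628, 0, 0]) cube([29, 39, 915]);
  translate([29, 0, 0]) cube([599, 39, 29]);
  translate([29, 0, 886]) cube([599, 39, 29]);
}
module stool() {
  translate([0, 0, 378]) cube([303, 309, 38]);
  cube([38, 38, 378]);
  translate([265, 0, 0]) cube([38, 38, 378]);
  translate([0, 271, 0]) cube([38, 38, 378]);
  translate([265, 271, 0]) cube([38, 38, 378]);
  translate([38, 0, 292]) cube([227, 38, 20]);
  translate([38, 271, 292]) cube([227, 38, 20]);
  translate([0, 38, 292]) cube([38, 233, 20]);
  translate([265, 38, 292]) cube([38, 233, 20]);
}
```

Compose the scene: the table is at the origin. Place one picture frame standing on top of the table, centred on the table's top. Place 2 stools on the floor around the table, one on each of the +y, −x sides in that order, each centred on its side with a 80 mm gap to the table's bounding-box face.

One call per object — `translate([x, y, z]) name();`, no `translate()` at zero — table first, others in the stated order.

table();
translate([14, 234, 756]) picture_frame();
translate([191, 587, 0]) stool();
translate([-383, 99, 0]) stool();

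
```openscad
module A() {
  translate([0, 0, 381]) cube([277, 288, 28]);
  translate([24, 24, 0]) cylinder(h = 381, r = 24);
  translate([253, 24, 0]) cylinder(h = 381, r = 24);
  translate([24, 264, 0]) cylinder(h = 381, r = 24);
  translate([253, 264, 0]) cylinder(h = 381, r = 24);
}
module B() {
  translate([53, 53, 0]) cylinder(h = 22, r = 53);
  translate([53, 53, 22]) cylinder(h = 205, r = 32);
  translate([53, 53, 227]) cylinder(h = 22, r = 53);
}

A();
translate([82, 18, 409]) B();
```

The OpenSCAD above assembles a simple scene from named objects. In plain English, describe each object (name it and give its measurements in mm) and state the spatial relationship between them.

A is a simple wooden stool: a rectangular seat 277 mm (x) by 288 mm (y), 28 mm thick, top face at z = 409 mm, on four round legs, each 48 mm in diameter. The legs rest on z = 0, each leg's axis is inset half a diameter from the nearest pair of seat edges (so the leg's bounding box is flush with the corner).

B is a spool: two coaxial disc flanges of radius 53 mm and thickness 22 mm, joined by a core cylinder of radius 32 mm and height 205 mm. The lower flange rests on z = 0 and the three cylinders share a vertical axis.

The spool is on top of the stool.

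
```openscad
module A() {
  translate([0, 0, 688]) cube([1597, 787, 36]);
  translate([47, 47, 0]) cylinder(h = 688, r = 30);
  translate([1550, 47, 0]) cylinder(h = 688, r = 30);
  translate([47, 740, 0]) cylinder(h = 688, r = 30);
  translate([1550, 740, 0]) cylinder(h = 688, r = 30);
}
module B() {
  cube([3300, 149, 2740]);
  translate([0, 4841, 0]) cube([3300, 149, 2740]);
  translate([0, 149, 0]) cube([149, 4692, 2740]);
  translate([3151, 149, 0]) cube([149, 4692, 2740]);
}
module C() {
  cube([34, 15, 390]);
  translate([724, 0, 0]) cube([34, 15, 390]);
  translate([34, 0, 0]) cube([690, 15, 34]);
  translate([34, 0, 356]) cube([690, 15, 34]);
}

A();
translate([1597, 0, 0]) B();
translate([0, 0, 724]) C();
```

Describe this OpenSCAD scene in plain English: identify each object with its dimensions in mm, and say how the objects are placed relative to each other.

A is a table: top 1597 mm (x) × 787 mm (y), 36 mm thick, upper face at z = 724 mm, on four round legs of 60 mm diameter, each leg's bounding box inset 17 mm from the nearest pair of top edges, running from z = 0 to the bottom of the top.

B is a box-shaped house frame (walls only): outside footprint 3300×4990 mm, wall height 2740 mm, wall thickness 149 mm. The two y-facing walls run the full x-width; the two x-facing walls fit between the inner faces of the y-facing walls.

C is a picture frame with a 690×322 mm rectangular opening (x by z) and a uniform 34 mm border on every side. Frame depth is 15 mm along y. It is built from two vertical stiles running the full outside height and two horizontal rails spanning the gap between the stiles.

The house frame is against the table's +x side, with their −y faces flush. The picture frame is on top of the table.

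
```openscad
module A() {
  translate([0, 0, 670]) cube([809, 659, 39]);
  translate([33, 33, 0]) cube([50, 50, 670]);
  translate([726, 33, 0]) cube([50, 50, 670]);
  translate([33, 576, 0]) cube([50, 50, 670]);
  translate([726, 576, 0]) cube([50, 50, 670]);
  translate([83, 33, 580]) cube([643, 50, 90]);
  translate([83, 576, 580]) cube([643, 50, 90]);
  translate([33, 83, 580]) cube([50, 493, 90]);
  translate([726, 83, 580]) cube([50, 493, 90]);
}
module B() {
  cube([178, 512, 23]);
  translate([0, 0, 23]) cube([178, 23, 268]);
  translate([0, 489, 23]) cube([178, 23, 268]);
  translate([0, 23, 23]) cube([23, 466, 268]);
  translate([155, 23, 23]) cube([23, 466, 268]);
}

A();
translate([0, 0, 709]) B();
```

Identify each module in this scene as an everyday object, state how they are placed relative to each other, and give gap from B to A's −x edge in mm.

The open box's min-x is at 0; the table's min-x is 0; gap = 0 mm.

A is a table. B is an open box. The open box is on top of the table. The gap from the open box to the table's −x edge is 0 mm.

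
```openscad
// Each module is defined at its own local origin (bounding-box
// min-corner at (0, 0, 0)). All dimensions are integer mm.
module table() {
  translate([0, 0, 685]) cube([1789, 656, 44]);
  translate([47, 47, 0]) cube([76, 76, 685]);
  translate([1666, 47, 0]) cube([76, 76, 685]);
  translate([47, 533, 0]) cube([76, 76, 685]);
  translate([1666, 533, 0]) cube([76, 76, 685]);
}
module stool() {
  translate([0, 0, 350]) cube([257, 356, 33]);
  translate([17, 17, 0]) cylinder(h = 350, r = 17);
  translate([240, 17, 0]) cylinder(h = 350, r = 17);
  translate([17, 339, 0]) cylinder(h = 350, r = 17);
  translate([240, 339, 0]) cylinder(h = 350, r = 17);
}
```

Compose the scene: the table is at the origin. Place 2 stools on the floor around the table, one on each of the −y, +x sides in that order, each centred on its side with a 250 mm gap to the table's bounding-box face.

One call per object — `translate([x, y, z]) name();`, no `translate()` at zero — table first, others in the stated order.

table();
translate([766, -606, 0]) stool();
translate([2039, 150, 0]) stool();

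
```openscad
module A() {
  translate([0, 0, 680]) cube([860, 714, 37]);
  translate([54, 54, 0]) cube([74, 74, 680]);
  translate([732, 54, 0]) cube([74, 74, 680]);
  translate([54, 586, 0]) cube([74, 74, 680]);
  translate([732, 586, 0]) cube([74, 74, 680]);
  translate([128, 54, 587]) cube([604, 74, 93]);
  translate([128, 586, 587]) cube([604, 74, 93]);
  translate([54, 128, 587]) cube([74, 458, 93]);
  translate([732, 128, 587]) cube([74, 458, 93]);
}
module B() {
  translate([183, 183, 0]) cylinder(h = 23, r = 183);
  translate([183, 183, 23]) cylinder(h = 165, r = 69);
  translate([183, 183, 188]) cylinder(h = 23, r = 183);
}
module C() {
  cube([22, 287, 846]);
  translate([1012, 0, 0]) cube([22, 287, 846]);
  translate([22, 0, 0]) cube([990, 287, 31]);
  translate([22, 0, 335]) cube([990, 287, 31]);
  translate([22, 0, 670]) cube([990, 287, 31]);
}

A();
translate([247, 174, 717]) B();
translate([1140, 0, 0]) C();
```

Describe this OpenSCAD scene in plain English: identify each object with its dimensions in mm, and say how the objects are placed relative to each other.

A is a rectangular dining table. The top is 860×714×37 mm with its upper surface at z = 717 mm. It stands on four 74×74 mm square legs, each inset 54 mm from the nearest pair of top edges, running from the floor to the underside of the top. Four apron rails, 74 mm thick and 93 mm tall, run between adjacent legs with their top edges flush with the underside of the top and their outer faces flush with the legs' outer faces.

B is a spool: two coaxial disc flanges of radius 183 mm and thickness 23 mm, joined by a core cylinder of radius 69 mm and height 165 mm. The lower flange rests on z = 0 and the three cylinders share a vertical axis.

C is a bookshelf 1034 mm wide overall, 287 mm deep and 846 mm tall. The two sides are 22 mm thick vertical panels. 3 horizontal shelves of 31 mm thickness span between the inner faces of the sides; the lowest shelf sits on the floor and shelves are stacked with a clear vertical gap of 304 mm between each pair.

The spool is on top of the table, centred. The bookshelf is on the floor beside the table on its +x side.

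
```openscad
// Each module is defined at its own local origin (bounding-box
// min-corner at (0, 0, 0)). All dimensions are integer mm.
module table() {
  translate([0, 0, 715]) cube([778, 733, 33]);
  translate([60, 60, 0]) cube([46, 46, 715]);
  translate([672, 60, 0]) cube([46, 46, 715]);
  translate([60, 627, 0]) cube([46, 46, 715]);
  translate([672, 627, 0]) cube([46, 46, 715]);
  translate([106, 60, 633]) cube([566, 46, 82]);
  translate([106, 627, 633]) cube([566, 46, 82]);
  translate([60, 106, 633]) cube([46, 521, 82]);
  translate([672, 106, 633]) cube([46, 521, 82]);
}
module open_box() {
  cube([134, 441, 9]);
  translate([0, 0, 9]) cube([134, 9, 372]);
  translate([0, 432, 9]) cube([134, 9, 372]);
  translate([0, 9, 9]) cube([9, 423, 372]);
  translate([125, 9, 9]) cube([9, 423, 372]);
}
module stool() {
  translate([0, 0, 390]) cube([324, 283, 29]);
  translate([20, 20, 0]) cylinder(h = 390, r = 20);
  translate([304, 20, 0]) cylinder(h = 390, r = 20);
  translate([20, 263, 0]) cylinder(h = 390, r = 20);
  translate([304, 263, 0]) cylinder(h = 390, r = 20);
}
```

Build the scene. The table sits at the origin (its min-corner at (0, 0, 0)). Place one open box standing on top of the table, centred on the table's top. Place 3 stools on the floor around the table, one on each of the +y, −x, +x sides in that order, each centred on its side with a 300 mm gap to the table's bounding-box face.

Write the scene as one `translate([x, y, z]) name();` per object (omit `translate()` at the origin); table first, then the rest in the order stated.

table();
translate([322, 146, 748]) open_box();
translate([227, 1033, 0]) stool();
translate([-624, 225, 0]) stool();
translate([1078, 225, 0]) stool();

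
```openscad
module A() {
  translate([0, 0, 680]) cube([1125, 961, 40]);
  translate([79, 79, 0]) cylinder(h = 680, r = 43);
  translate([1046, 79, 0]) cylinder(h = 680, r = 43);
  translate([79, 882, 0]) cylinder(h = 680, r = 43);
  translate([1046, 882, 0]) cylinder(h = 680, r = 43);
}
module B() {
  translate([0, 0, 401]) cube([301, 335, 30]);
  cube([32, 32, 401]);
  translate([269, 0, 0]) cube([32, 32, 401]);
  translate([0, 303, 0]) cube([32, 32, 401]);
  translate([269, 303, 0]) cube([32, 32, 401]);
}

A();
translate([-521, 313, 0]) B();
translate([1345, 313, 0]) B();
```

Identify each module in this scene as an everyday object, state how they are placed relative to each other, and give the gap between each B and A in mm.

A is a table. B is a stool. Two stools sit around the table at the −x, +x sides. The gap between each stool and the table is 220 mm.

Each stool's nearest face is 220 mm from the table's bounding box.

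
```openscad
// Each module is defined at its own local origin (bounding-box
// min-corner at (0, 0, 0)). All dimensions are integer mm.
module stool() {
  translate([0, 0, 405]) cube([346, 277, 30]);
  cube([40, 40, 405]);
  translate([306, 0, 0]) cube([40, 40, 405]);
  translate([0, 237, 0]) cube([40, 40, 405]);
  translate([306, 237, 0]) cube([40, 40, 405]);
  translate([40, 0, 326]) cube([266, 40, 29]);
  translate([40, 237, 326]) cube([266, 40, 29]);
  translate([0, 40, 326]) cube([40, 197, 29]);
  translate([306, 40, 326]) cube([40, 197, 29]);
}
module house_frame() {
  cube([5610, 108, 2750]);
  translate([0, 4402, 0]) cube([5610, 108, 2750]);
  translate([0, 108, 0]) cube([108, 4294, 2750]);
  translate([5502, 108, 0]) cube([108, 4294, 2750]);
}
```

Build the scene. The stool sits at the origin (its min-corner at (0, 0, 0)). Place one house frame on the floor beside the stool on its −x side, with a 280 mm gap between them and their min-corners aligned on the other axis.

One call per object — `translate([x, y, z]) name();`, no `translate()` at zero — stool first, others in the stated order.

stool();
translate([-5890, 0, 0]) house_frame();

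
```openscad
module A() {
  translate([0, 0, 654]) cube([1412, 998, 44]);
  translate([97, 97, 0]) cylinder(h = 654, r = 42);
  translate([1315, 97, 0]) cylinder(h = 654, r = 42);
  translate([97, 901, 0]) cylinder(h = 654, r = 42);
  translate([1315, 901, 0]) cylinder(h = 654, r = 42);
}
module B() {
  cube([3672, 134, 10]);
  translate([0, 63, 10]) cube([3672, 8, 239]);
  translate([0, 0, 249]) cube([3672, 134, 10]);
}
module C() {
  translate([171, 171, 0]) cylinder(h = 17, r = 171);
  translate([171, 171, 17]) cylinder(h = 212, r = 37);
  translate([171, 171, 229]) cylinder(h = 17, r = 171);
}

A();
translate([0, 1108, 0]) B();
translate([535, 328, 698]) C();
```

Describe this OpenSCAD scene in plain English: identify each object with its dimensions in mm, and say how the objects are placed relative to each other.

A is a rectangular dining table. The top is 1412×998×44 mm with its upper surface at z = 698 mm. It stands on four round legs of 84 mm diameter, each leg's bounding box inset 55 mm from the nearest pair of top edges, running from the floor to the underside of the top.

B is an I-beam lying along x, 3672 mm long. Overall section height 259 mm. Two flanges 134 mm wide (y) and 10 mm thick, one on the floor and one at the top; a web 8 mm thick runs between them, centred on the flange width.

C is a spool: two coaxial disc flanges of radius 171 mm and thickness 17 mm, joined by a core cylinder of radius 37 mm and height 212 mm. The lower flange rests on z = 0 and the three cylinders share a vertical axis.

The I-beam is on the floor beside the table on its +y side. The spool is on top of the table, centred.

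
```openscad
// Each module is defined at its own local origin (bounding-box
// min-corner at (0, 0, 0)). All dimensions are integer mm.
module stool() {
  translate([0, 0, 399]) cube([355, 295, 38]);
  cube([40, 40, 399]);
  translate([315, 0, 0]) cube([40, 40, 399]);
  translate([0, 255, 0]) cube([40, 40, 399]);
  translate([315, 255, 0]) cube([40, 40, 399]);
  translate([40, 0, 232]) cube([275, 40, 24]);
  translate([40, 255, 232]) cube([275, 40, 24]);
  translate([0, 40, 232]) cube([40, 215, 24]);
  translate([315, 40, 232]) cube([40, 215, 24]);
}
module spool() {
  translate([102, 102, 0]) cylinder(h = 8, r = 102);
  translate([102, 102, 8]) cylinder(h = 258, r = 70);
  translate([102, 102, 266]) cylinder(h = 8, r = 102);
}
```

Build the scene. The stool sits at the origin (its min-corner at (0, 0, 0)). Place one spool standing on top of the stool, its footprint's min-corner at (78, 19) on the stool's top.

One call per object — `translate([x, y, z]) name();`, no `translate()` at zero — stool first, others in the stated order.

stool();
translate([78, 19, 437]) spool();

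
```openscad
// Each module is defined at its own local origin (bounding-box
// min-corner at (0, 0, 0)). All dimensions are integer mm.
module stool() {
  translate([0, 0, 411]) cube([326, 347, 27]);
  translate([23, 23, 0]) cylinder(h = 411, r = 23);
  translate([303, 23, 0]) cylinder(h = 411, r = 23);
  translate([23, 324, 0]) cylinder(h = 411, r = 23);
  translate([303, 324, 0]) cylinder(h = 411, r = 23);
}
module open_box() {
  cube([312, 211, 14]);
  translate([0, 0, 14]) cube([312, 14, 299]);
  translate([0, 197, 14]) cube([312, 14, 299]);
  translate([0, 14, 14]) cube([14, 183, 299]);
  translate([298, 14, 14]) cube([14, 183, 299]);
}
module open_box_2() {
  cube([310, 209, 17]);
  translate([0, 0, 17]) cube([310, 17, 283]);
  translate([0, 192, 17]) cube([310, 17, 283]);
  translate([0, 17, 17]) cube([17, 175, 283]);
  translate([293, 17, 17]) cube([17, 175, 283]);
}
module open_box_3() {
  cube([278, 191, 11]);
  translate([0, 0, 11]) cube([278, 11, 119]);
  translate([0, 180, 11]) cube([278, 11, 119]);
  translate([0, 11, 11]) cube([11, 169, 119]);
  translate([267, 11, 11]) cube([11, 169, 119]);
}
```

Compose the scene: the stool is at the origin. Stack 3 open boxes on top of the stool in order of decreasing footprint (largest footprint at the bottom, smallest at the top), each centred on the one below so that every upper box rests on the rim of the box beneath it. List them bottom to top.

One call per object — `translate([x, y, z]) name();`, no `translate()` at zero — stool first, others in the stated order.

stool();
translate([7, 68, 438]) open_box();
translate([8, 69, 751]) open_box_2();
translate([24, 78, 1051]) open_box_3();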